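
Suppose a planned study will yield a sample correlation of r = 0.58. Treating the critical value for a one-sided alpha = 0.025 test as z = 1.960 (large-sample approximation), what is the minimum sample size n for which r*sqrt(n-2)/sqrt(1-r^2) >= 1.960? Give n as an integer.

Need r·√(n−2)/√(1−r²) ≥ 1.960
√(n−2) ≥ 1.960·√(1−0.3364) / 0.58 = 1.960·0.814616 / 0.58 = 2.7528
n−2 ≥ 7.5779  ⇒  n ≥ 9.5779
Smallest integer n = 10

10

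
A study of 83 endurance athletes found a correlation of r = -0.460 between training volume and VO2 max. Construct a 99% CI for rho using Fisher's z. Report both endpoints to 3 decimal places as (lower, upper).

Fisher z: z_r = atanh(r) = ½·ln((1+(-0.460))/(1−(-0.460))) = -0.497311
SE(z) = 1/√(n−3) = 1/√80 = 0.111803
99% ⇒ z* = 2.576; margin = 2.576·0.111803 = 0.288005
CI on z-scale: (-0.785316, -0.209306)
Back-transform: tanh(-0.785316) = -0.655747, tanh(-0.209306) = -0.206302

(-0.656, -0.206)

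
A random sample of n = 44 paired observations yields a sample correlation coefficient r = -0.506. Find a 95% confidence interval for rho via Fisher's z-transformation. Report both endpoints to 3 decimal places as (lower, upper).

(-0.698, -0.246)

z_r = atanh(-0.506) = -0.557338;  SE = 1/√(n−3) = 1/√41 = 0.156174
z-limits: -0.557338 ± 1.960·0.156174 = -0.557338 ± 0.306101 = [-0.863439, -0.251237]
ρ-limits: (tanh -0.863439, tanh -0.251237) = (-0.698, -0.246)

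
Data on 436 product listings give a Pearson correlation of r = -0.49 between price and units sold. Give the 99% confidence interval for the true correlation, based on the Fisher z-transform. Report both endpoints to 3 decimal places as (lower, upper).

(-0.578, -0.390)

Fisher z: z_r = atanh(r) = ½·ln((1+(-0.49))/(1−(-0.49))) = -0.536060
SE(z) = 1/√(n−3) = 1/√433 = 0.048057
99% ⇒ z* = 2.576; margin = 2.576·0.048057 = 0.123795
CI on z-scale: (-0.659855, -0.412265)
Back-transform: tanh(-0.659855) = -0.578267, tanh(-0.412265) = -0.390394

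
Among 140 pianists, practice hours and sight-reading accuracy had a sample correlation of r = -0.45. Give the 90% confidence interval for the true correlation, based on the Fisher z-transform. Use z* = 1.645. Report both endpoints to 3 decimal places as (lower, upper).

z_r = atanh(-0.45) = -0.484700;  SE = 1/√(n−3) = 1/√137 = 0.085436
z-limits: -0.484700 ± 1.645·0.085436 = -0.484700 ± 0.140542 = [-0.625242, -0.344158]
ρ-limits: (tanh -0.625242, tanh -0.344158) = (-0.555, -0.331)

(-0.555, -0.331)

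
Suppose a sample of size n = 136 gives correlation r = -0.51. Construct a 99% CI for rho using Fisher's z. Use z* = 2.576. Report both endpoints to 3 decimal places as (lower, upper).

z_r = atanh(-0.51) = -0.562730;  SE = 1/√(n−3) = 1/√133 = 0.086711
z-limits: -0.562730 ± 2.576·0.086711 = -0.562730 ± 0.223368 = [-0.786098, -0.339362]
ρ-limits: (tanh -0.786098, tanh -0.339362) = (-0.656, -0.327)

(-0.656, -0.327)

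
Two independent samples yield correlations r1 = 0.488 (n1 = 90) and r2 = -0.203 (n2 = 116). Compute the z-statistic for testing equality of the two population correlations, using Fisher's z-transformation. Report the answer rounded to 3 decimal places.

5.183

Fisher z-transforms: z1 = atanh(0.488) = 0.533432, z2 = atanh(-0.203) = -0.205860; difference d = 0.739292
Var(d) = 1/87 + 1/113 = 0.0114943 + 0.0088496 = 0.0203439
z = d/√Var(d) = 0.739292 / √0.0203439 = 0.739292 / 0.142632 = 5.183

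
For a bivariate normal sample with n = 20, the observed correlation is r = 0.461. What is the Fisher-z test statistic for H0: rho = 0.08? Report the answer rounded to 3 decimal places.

1.725

z_r = atanh(0.461) = 0.498580,  z_0 = atanh(0.08) = 0.080171
SE = 1/√(n−3) = 1/√17 = 0.242536
z = (z_r − z_0)/SE = (0.498580 − 0.080171) / 0.242536 = 0.418409 / 0.242536 = 1.725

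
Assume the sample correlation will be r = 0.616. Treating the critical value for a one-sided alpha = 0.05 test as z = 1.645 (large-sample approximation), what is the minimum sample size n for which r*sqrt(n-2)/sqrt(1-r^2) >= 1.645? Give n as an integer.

Need r·√(n−2)/√(1−r²) ≥ 1.645
√(n−2) ≥ 1.645·√(1−0.379456) / 0.616 = 1.645·0.787746 / 0.616 = 2.1036
n−2 ≥ 4.4251  ⇒  n ≥ 6.4251
Smallest integer n = 7

7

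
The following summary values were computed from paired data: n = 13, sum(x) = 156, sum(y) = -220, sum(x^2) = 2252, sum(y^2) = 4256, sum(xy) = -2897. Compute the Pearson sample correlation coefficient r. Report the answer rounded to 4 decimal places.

Numerator: nΣxy − (Σx)(Σy) = 13·(-2897) − (156)(-220) = -3341
Denominator: √[(nΣx²−(Σx)²)(nΣy²−(Σy)²)]
  nΣx²−(Σx)² = 13·2252 − 24336 = 4940;  nΣy²−(Σy)² = 13·4256 − 48400 = 6928
  √(4940·6928) = √34224320 = 5850.1556
r = -3341 / 5850.1556 = -0.5711

-0.5711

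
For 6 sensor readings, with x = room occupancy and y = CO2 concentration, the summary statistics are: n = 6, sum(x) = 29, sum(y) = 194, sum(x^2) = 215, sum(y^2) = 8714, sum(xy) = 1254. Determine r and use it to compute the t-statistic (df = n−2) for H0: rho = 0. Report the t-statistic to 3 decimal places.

2.201

Numerator: nΣxy − (Σx)(Σy) = 6·1254 − (29)(194) = 1898
Denominator: √[(nΣx²−(Σx)²)(nΣy²−(Σy)²)]
  nΣx²−(Σx)² = 6·215 − 841 = 449;  nΣy²−(Σy)² = 6·8714 − 37636 = 14648
  √(449·14648) = √6576952 = 2564.5569
r = 1898 / 2564.5569 = 0.7401
t = r·√(n−2)/√(1−r²) = 0.7401·√4 / √(1−0.547748) = 1.480200 / 0.672497 = 2.201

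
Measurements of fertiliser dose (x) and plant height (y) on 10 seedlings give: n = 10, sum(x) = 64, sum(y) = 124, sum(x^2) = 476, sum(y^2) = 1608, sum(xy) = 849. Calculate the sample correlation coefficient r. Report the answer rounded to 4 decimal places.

0.8103

S_xy = nΣxy − ΣxΣy = 10·849 − 64·124 = 8490 − 7936 = 554
S_xx = nΣx² − (Σx)² = 10·476 − 64² = 4760 − 4096 = 664
S_yy = nΣy² − (Σy)² = 10·1608 − 124² = 16080 − 15376 = 704
r = S_xy / √(S_xx·S_yy) = 554 / √(664·704) = 554 / √467456 = 554 / 683.7075 = 0.8103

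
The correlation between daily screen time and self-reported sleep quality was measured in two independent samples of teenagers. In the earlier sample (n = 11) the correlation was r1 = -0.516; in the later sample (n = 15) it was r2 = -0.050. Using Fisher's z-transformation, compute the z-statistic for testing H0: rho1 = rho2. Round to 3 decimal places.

-1.141

z1 = atanh(-0.516) = -0.570873,  z2 = atanh(-0.050) = -0.050042
SE = √(1/(n1−3) + 1/(n2−3)) = √(1/8 + 1/12) = √(0.1250000 + 0.0833333) = √0.2083333 = 0.456435
z = (z1 − z2)/SE = (-0.570873 − (-0.050042)) / 0.456435 = -0.520831 / 0.456435 = -1.141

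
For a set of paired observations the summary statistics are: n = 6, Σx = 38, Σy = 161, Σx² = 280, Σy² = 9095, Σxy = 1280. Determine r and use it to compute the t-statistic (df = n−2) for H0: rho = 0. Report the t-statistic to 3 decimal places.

1.503

S_xy = nΣxy − ΣxΣy = 6·1280 − 38·161 = 7680 − 6118 = 1562
S_xx = nΣx² − (Σx)² = 6·280 − 38² = 1680 − 1444 = 236
S_yy = nΣy² − (Σy)² = 6·9095 − 161² = 54570 − 25921 = 28649
r = S_xy / √(S_xx·S_yy) = 1562 / √(236·28649) = 1562 / √6761164 = 1562 / 2600.2238 = 0.6007
t = r·√(n−2)/√(1−r²) = 0.6007·√4 / √(1−0.360840) = 1.201400 / 0.799475 = 1.503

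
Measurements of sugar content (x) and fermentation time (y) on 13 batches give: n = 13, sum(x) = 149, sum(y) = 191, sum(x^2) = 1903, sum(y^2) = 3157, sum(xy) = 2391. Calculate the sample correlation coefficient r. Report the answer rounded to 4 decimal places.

S_xy = nΣxy − ΣxΣy = 13·2391 − 149·191 = 31083 − 28459 = 2624
S_xx = nΣx² − (Σx)² = 13·1903 − 149² = 24739 − 22201 = 2538
S_yy = nΣy² − (Σy)² = 13·3157 − 191² = 41041 − 36481 = 4560
r = S_xy / √(S_xx·S_yy) = 2624 / √(2538·4560) = 2624 / √11573280 = 2624 / 3401.9524 = 0.7713

0.7713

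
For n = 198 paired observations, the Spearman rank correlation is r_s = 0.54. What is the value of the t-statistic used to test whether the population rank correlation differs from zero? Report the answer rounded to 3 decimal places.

1 − r_s² = 1 − 0.2916 = 0.7084;  √(1−r_s²) = 0.841665
√(n−2) = √196 = 14.000000
t = r_s·√(n−2)/√(1−r_s²) = 0.54 · 14.000000 / 0.841665 = 8.982

8.982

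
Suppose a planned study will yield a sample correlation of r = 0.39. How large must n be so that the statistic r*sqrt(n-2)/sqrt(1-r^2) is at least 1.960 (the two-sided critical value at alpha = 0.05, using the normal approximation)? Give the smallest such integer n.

Need r·√(n−2)/√(1−r²) ≥ 1.960
√(n−2) ≥ 1.960·√(1−0.1521) / 0.39 = 1.960·0.920815 / 0.39 = 4.6277
n−2 ≥ 21.4156  ⇒  n ≥ 23.4156
Smallest integer n = 24

24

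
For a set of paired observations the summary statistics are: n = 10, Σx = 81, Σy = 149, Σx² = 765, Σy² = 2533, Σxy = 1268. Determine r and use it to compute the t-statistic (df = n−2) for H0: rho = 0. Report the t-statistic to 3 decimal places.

Numerator: nΣxy − (Σx)(Σy) = 10·1268 − (81)(149) = 611
Denominator: √[(nΣx²−(Σx)²)(nΣy²−(Σy)²)]
  nΣx²−(Σx)² = 10·765 − 6561 = 1089;  nΣy²−(Σy)² = 10·2533 − 22201 = 3129
  √(1089·3129) = √3407481 = 1845.9363
r = 611 / 1845.9363 = 0.3310
t = r·√(n−2)/√(1−r²) = 0.3310·√8 / √(1−0.109561) = 0.936209 / 0.943631 = 0.992

0.992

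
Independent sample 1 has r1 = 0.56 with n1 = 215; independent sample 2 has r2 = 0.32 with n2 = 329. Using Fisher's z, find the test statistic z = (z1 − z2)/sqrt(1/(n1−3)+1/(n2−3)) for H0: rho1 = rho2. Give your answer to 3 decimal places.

Fisher z-transforms: z1 = atanh(0.56) = 0.632833, z2 = atanh(0.32) = 0.331647; difference d = 0.301186
Var(d) = 1/212 + 1/326 = 0.0047170 + 0.0030675 = 0.0077845
z = d/√Var(d) = 0.301186 / √0.0077845 = 0.301186 / 0.088230 = 3.414

3.414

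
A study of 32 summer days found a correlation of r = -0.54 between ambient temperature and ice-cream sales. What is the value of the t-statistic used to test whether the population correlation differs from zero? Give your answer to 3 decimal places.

-3.514

t = r·√(n−2) / √(1−r²) with r = -0.54, n = 32
  = -0.54·√30 / √(1 − 0.2916)
  = -0.54·5.477226 / 0.841665
  = -2.957702 / 0.841665 = -3.514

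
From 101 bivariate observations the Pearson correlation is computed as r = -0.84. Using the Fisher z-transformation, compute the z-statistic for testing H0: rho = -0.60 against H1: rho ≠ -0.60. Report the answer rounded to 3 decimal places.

-5.227

Fisher z: atanh(-0.84) = -1.221174, atanh(-0.60) = -0.693147
z = (z_r − z_0)·√(n−3) = (-1.221174 − (-0.693147))·√98 = -0.528027 · 9.899495 = -5.227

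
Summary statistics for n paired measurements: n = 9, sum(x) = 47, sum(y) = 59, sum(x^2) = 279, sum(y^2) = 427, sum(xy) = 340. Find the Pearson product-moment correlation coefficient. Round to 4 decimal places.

S_xy = nΣxy − ΣxΣy = 9·340 − 47·59 = 3060 − 2773 = 287
S_xx = nΣx² − (Σx)² = 9·279 − 47² = 2511 − 2209 = 302
S_yy = nΣy² − (Σy)² = 9·427 − 59² = 3843 − 3481 = 362
r = S_xy / √(S_xx·S_yy) = 287 / √(302·362) = 287 / √109324 = 287 / 330.6418 = 0.8680

0.8680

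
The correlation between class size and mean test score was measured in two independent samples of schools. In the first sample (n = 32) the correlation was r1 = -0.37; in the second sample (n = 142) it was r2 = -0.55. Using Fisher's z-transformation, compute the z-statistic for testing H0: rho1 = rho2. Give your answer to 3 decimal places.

1.126

z1 = atanh(-0.37) = -0.388423,  z2 = atanh(-0.55) = -0.618381
SE = √(1/(n1−3) + 1/(n2−3)) = √(1/29 + 1/139) = √(0.0344828 + 0.0071942) = √0.0416770 = 0.204149
z = (z1 − z2)/SE = (-0.388423 − (-0.618381)) / 0.204149 = 0.229958 / 0.204149 = 1.126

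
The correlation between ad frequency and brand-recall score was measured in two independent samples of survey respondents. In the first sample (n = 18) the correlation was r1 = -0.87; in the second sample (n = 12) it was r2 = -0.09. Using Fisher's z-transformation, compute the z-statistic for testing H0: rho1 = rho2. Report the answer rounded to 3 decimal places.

z1 = atanh(-0.87) = -1.333080,  z2 = atanh(-0.09) = -0.090244
SE = √(1/(n1−3) + 1/(n2−3)) = √(1/15 + 1/9) = √(0.0666667 + 0.1111111) = √0.1777778 = 0.421637
z = (z1 − z2)/SE = (-1.333080 − (-0.090244)) / 0.421637 = -1.242836 / 0.421637 = -2.948

-2.948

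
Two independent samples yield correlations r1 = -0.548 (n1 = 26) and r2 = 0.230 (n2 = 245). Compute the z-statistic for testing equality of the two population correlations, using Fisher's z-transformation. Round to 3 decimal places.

-3.894

z1 = atanh(-0.548) = -0.615518,  z2 = atanh(0.230) = 0.234189
SE = √(1/(n1−3) + 1/(n2−3)) = √(1/23 + 1/242) = √(0.0434783 + 0.0041322) = √0.0476105 = 0.218198
z = (z1 − z2)/SE = (-0.615518 − 0.234189) / 0.218198 = -0.849707 / 0.218198 = -3.894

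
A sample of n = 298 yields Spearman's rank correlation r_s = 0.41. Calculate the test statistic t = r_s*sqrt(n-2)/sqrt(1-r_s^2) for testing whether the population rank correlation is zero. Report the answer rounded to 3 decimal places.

7.734

1 − r_s² = 1 − 0.1681 = 0.8319;  √(1−r_s²) = 0.912086
√(n−2) = √296 = 17.204651
t = r_s·√(n−2)/√(1−r_s²) = 0.41 · 17.204651 / 0.912086 = 7.734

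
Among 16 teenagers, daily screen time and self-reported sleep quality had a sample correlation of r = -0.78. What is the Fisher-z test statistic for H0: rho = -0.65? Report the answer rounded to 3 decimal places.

-0.974

z_r = atanh(-0.78) = -1.045371,  z_0 = atanh(-0.65) = -0.775299
SE = 1/√(n−3) = 1/√13 = 0.277350
z = (z_r − z_0)/SE = (-1.045371 − (-0.775299)) / 0.277350 = -0.270072 / 0.277350 = -0.974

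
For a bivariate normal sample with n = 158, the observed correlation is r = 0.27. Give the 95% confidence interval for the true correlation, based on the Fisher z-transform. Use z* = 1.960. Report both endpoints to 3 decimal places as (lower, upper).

Fisher z: z_r = atanh(r) = ½·ln((1+0.27)/(1−0.27)) = 0.276864
SE(z) = 1/√(n−3) = 1/√155 = 0.080322
95% ⇒ z* = 1.960; margin = 1.960·0.080322 = 0.157431
CI on z-scale: (0.119433, 0.434295)
Back-transform: tanh(0.119433) = 0.118868, tanh(0.434295) = 0.408904

(0.119, 0.409)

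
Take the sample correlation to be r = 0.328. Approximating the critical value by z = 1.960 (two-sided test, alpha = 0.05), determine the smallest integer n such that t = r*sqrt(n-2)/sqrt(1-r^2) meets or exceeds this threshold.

Need r·√(n−2)/√(1−r²) ≥ 1.960
√(n−2) ≥ 1.960·√(1−0.107584) / 0.328 = 1.960·0.944678 / 0.328 = 5.6450
n−2 ≥ 31.8660  ⇒  n ≥ 33.8660
Smallest integer n = 34

34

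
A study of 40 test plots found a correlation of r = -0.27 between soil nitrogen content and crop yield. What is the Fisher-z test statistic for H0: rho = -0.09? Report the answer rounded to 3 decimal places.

z_r = atanh(-0.27) = -0.276864,  z_0 = atanh(-0.09) = -0.090244
SE = 1/√(n−3) = 1/√37 = 0.164399
z = (z_r − z_0)/SE = (-0.276864 − (-0.090244)) / 0.164399 = -0.186620 / 0.164399 = -1.135

-1.135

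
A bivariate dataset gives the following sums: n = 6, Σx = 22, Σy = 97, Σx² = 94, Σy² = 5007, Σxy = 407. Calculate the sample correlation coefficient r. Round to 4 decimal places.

0.2397

Numerator: nΣxy − (Σx)(Σy) = 6·407 − (22)(97) = 308
Denominator: √[(nΣx²−(Σx)²)(nΣy²−(Σy)²)]
  nΣx²−(Σx)² = 6·94 − 484 = 80;  nΣy²−(Σy)² = 6·5007 − 9409 = 20633
  √(80·20633) = √1650640 = 1284.7724
r = 308 / 1284.7724 = 0.2397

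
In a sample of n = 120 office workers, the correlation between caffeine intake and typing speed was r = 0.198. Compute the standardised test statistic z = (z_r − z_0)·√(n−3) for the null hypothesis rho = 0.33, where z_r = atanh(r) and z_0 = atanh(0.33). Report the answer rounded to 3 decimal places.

Fisher z: atanh(0.198) = 0.200650, atanh(0.33) = 0.342828
z = (z_r − z_0)·√(n−3) = (0.200650 − 0.342828)·√117 = -0.142178 · 10.816654 = -1.538

-1.538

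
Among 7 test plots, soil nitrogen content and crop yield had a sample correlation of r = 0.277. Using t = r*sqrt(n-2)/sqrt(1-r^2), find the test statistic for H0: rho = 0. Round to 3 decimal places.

0.645

t = r·√(n−2) / √(1−r²) with r = 0.277, n = 7
  = 0.277·√5 / √(1 − 0.076729)
  = 0.277·2.236068 / 0.960870
  = 0.619391 / 0.960870 = 0.645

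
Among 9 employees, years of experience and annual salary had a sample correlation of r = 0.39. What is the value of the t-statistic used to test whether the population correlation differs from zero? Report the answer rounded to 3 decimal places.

1.121

t = r·√(n−2) / √(1−r²) with r = 0.39, n = 9
  = 0.39·√7 / √(1 − 0.1521)
  = 0.39·2.645751 / 0.920815
  = 1.031843 / 0.920815 = 1.121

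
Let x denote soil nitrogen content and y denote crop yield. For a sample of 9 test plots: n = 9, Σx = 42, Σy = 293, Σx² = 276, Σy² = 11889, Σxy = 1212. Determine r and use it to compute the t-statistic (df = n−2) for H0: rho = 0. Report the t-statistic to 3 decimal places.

-1.015

S_xy = nΣxy − ΣxΣy = 9·1212 − 42·293 = 10908 − 12306 = -1398
S_xx = nΣx² − (Σx)² = 9·276 − 42² = 2484 − 1764 = 720
S_yy = nΣy² − (Σy)² = 9·11889 − 293² = 107001 − 85849 = 21152
r = S_xy / √(S_xx·S_yy) = -1398 / √(720·21152) = -1398 / √15229440 = -1398 / 3902.4915 = -0.3582
t = r·√(n−2)/√(1−r²) = -0.3582·√7 / √(1−0.128307) = -0.947708 / 0.933645 = -1.015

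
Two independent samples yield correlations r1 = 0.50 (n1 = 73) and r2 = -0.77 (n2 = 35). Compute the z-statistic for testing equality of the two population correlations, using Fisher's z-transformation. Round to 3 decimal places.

7.356

z1 = atanh(0.50) = 0.549306,  z2 = atanh(-0.77) = -1.020328
SE = √(1/(n1−3) + 1/(n2−3)) = √(1/70 + 1/32) = √(0.0142857 + 0.0312500) = √0.0455357 = 0.213391
z = (z1 − z2)/SE = (0.549306 − (-1.020328)) / 0.213391 = 1.569634 / 0.213391 = 7.356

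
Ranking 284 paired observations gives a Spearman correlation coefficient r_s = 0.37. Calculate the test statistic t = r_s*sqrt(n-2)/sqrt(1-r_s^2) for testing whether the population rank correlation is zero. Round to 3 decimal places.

t = r_s·√(n−2) / √(1−r_s²) with r_s = 0.37, n = 284
  = 0.37·√282 / √(1 − 0.1369)
  = 0.37·16.792856 / 0.929032
  = 6.213357 / 0.929032 = 6.688

6.688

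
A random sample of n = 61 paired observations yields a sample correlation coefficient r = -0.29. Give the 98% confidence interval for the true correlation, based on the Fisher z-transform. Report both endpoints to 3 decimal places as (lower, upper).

(-0.540, 0.007)

z_r = atanh(-0.29) = -0.298566;  SE = 1/√(n−3) = 1/√58 = 0.131306
z-limits: -0.298566 ± 2.326·0.131306 = -0.298566 ± 0.305418 = [-0.603984, 0.006852]
ρ-limits: (tanh -0.603984, tanh 0.006852) = (-0.540, 0.007)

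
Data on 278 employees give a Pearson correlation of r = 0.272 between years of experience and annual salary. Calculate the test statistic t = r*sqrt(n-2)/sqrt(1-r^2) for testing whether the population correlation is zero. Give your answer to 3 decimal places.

4.696

t = r·√(n−2) / √(1−r²) with r = 0.272, n = 278
  = 0.272·√276 / √(1 − 0.073984)
  = 0.272·16.613248 / 0.962297
  = 4.518803 / 0.962297 = 4.696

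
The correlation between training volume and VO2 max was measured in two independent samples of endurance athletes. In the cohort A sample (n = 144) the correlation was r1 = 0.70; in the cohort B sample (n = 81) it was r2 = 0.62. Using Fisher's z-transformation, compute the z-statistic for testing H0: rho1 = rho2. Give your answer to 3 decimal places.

1.008

Fisher z-transforms: z1 = atanh(0.70) = 0.867301, z2 = atanh(0.62) = 0.725005; difference d = 0.142296
Var(d) = 1/141 + 1/78 = 0.0070922 + 0.0128205 = 0.0199127
z = d/√Var(d) = 0.142296 / √0.0199127 = 0.142296 / 0.141112 = 1.008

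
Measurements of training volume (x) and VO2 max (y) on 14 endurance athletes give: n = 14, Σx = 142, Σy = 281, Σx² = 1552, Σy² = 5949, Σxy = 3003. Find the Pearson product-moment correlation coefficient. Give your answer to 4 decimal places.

S_xy = nΣxy − ΣxΣy = 14·3003 − 142·281 = 42042 − 39902 = 2140
S_xx = nΣx² − (Σx)² = 14·1552 − 142² = 21728 − 20164 = 1564
S_yy = nΣy² − (Σy)² = 14·5949 − 281² = 83286 − 78961 = 4325
r = S_xy / √(S_xx·S_yy) = 2140 / √(1564·4325) = 2140 / √6764300 = 2140 / 2600.8268 = 0.8228

0.8228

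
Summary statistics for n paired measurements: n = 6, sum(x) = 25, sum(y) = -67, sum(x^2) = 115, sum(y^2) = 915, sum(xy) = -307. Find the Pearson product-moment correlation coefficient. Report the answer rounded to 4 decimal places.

-0.6547

Numerator: nΣxy − (Σx)(Σy) = 6·(-307) − (25)(-67) = -167
Denominator: √[(nΣx²−(Σx)²)(nΣy²−(Σy)²)]
  nΣx²−(Σx)² = 6·115 − 625 = 65;  nΣy²−(Σy)² = 6·915 − 4489 = 1001
  √(65·1001) = √65065 = 255.0784
r = -167 / 255.0784 = -0.6547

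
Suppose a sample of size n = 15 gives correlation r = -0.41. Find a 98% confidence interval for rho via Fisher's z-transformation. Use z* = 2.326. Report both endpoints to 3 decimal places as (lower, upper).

(-0.803, 0.232)

z_r = atanh(-0.41) = -0.435611;  SE = 1/√(n−3) = 1/√12 = 0.288675
z-limits: -0.435611 ± 2.326·0.288675 = -0.435611 ± 0.671458 = [-1.107069, 0.235847]
ρ-limits: (tanh -1.107069, tanh 0.235847) = (-0.803, 0.232)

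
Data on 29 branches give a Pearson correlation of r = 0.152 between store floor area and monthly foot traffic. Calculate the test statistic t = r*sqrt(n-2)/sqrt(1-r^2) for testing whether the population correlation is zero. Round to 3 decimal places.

0.799

1 − r² = 1 − 0.023104 = 0.976896;  √(1−r²) = 0.988380
√(n−2) = √27 = 5.196152
t = r·√(n−2)/√(1−r²) = 0.152 · 5.196152 / 0.988380 = 0.799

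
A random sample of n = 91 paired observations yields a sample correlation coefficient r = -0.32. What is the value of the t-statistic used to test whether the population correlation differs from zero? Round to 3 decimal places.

1 − r² = 1 − 0.1024 = 0.8976;  √(1−r²) = 0.947418
√(n−2) = √89 = 9.433981
t = r·√(n−2)/√(1−r²) = -0.32 · 9.433981 / 0.947418 = -3.186

-3.186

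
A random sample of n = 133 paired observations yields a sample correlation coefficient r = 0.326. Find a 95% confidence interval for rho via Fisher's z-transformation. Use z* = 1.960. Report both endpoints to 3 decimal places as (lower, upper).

(0.165, 0.470)

z_r = atanh(0.326) = 0.338346;  SE = 1/√(n−3) = 1/√130 = 0.087706
z-limits: 0.338346 ± 1.960·0.087706 = 0.338346 ± 0.171904 = [0.166442, 0.510250]
ρ-limits: (tanh 0.166442, tanh 0.510250) = (0.165, 0.470)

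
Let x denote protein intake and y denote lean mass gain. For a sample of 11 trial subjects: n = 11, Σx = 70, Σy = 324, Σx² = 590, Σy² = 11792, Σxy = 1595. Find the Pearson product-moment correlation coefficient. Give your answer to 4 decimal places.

-0.8188

S_xy = nΣxy − ΣxΣy = 11·1595 − 70·324 = 17545 − 22680 = -5135
S_xx = nΣx² − (Σx)² = 11·590 − 70² = 6490 − 4900 = 1590
S_yy = nΣy² − (Σy)² = 11·11792 − 324² = 129712 − 104976 = 24736
r = S_xy / √(S_xx·S_yy) = -5135 / √(1590·24736) = -5135 / √39330240 = -5135 / 6271.3826 = -0.8188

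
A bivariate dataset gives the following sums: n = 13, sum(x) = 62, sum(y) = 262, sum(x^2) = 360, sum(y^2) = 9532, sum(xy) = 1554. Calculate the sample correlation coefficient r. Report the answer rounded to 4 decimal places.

0.5823

S_xy = nΣxy − ΣxΣy = 13·1554 − 62·262 = 20202 − 16244 = 3958
S_xx = nΣx² − (Σx)² = 13·360 − 62² = 4680 − 3844 = 836
S_yy = nΣy² − (Σy)² = 13·9532 − 262² = 123916 − 68644 = 55272
r = S_xy / √(S_xx·S_yy) = 3958 / √(836·55272) = 3958 / √46207392 = 3958 / 6797.6019 = 0.5823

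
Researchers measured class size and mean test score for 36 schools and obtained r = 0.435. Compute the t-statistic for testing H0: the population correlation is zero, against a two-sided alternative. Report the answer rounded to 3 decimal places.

1 − r² = 1 − 0.189225 = 0.810775;  √(1−r²) = 0.900430
√(n−2) = √34 = 5.830952
t = r·√(n−2)/√(1−r²) = 0.435 · 5.830952 / 0.900430 = 2.817

2.817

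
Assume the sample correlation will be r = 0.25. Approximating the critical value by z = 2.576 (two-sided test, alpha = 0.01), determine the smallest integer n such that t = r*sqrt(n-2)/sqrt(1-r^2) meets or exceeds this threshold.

102

Need r·√(n−2)/√(1−r²) ≥ 2.576
√(n−2) ≥ 2.576·√(1−0.0625) / 0.25 = 2.576·0.968246 / 0.25 = 9.9768
n−2 ≥ 99.5365  ⇒  n ≥ 101.5365
Smallest integer n = 102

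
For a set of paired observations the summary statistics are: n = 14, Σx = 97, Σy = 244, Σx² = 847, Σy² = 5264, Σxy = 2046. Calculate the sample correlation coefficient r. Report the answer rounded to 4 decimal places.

S_xy = nΣxy − ΣxΣy = 14·2046 − 97·244 = 28644 − 23668 = 4976
S_xx = nΣx² − (Σx)² = 14·847 − 97² = 11858 − 9409 = 2449
S_yy = nΣy² − (Σy)² = 14·5264 − 244² = 73696 − 59536 = 14160
r = S_xy / √(S_xx·S_yy) = 4976 / √(2449·14160) = 4976 / √34677840 = 4976 / 5888.7893 = 0.8450

0.8450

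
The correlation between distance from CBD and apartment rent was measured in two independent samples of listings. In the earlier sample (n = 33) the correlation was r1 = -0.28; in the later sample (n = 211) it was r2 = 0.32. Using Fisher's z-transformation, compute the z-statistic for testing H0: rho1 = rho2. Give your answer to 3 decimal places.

-3.171

z1 = atanh(-0.28) = -0.287682,  z2 = atanh(0.32) = 0.331647
SE = √(1/(n1−3) + 1/(n2−3)) = √(1/30 + 1/208) = √(0.0333333 + 0.0048077) = √0.0381410 = 0.195297
z = (z1 − z2)/SE = (-0.287682 − 0.331647) / 0.195297 = -0.619329 / 0.195297 = -3.171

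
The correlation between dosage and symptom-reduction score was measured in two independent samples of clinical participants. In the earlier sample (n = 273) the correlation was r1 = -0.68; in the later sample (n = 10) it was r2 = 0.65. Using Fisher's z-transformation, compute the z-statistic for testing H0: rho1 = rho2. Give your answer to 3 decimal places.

-4.191

z1 = atanh(-0.68) = -0.829114,  z2 = atanh(0.65) = 0.775299
SE = √(1/(n1−3) + 1/(n2−3)) = √(1/270 + 1/7) = √(0.0037037 + 0.1428571) = √0.1465608 = 0.382833
z = (z1 − z2)/SE = (-0.829114 − 0.775299) / 0.382833 = -1.604413 / 0.382833 = -4.191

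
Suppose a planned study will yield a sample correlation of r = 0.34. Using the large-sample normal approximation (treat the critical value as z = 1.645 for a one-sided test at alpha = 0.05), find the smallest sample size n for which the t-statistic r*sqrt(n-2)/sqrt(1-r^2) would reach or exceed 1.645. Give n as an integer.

23

Need r·√(n−2)/√(1−r²) ≥ 1.645
√(n−2) ≥ 1.645·√(1−0.1156) / 0.34 = 1.645·0.940425 / 0.34 = 4.5500
n−2 ≥ 20.7025  ⇒  n ≥ 22.7025
Smallest integer n = 23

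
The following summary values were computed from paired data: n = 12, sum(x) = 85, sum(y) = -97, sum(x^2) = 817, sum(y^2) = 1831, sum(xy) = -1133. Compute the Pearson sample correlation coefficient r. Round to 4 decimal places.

-0.9401

Numerator: nΣxy − (Σx)(Σy) = 12·(-1133) − (85)(-97) = -5351
Denominator: √[(nΣx²−(Σx)²)(nΣy²−(Σy)²)]
  nΣx²−(Σx)² = 12·817 − 7225 = 2579;  nΣy²−(Σy)² = 12·1831 − 9409 = 12563
  √(2579·12563) = √32399977 = 5692.0978
r = -5351 / 5692.0978 = -0.9401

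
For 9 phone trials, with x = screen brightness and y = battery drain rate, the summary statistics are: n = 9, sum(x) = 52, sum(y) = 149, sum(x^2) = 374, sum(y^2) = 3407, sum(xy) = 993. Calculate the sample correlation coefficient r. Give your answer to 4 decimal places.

0.5024

Numerator: nΣxy − (Σx)(Σy) = 9·993 − (52)(149) = 1189
Denominator: √[(nΣx²−(Σx)²)(nΣy²−(Σy)²)]
  nΣx²−(Σx)² = 9·374 − 2704 = 662;  nΣy²−(Σy)² = 9·3407 − 22201 = 8462
  √(662·8462) = √5601844 = 2366.8215
r = 1189 / 2366.8215 = 0.5024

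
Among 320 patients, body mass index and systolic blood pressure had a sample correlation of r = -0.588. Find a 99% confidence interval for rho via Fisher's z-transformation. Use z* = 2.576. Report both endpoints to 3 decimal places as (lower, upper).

(-0.675, -0.485)

z_r = atanh(-0.588) = -0.674604;  SE = 1/√(n−3) = 1/√317 = 0.056166
z-limits: -0.674604 ± 2.576·0.056166 = -0.674604 ± 0.144684 = [-0.819288, -0.529920]
ρ-limits: (tanh -0.819288, tanh -0.529920) = (-0.675, -0.485)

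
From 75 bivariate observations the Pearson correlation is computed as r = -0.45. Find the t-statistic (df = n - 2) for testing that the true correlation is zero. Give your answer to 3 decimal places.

-4.305

1 − r² = 1 − 0.2025 = 0.7975;  √(1−r²) = 0.893029
√(n−2) = √73 = 8.544004
t = r·√(n−2)/√(1−r²) = -0.45 · 8.544004 / 0.893029 = -4.305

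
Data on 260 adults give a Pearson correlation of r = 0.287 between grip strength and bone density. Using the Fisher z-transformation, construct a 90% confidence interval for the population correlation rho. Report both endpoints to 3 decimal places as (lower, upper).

(0.190, 0.378)

Fisher z: z_r = atanh(r) = ½·ln((1+0.287)/(1−0.287)) = 0.295294
SE(z) = 1/√(n−3) = 1/√257 = 0.062378
90% ⇒ z* = 1.645; margin = 1.645·0.062378 = 0.102612
CI on z-scale: (0.192682, 0.397906)
Back-transform: tanh(0.192682) = 0.190332, tanh(0.397906) = 0.378156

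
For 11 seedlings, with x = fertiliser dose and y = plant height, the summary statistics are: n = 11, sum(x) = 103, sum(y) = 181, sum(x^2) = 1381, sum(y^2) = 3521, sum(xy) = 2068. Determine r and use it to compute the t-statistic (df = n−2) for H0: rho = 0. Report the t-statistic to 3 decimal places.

S_xy = nΣxy − ΣxΣy = 11·2068 − 103·181 = 22748 − 18643 = 4105
S_xx = nΣx² − (Σx)² = 11·1381 − 103² = 15191 − 10609 = 4582
S_yy = nΣy² − (Σy)² = 11·3521 − 181² = 38731 − 32761 = 5970
r = S_xy / √(S_xx·S_yy) = 4105 / √(4582·5970) = 4105 / √27354540 = 4105 / 5230.1568 = 0.7849
t = r·√(n−2)/√(1−r²) = 0.7849·√9 / √(1−0.616068) = 2.354700 / 0.619622 = 3.800

3.800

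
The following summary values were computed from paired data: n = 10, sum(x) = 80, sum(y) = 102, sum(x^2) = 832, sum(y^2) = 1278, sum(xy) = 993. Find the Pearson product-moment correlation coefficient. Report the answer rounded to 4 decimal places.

S_xy = nΣxy − ΣxΣy = 10·993 − 80·102 = 9930 − 8160 = 1770
S_xx = nΣx² − (Σx)² = 10·832 − 80² = 8320 − 6400 = 1920
S_yy = nΣy² − (Σy)² = 10·1278 − 102² = 12780 − 10404 = 2376
r = S_xy / √(S_xx·S_yy) = 1770 / √(1920·2376) = 1770 / √4561920 = 1770 / 2135.8652 = 0.8287

0.8287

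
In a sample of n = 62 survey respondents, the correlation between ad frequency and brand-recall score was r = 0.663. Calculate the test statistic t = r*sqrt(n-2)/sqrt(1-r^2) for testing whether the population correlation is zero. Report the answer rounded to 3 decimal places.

6.860

t = r·√(n−2) / √(1−r²) with r = 0.663, n = 62
  = 0.663·√60 / √(1 − 0.439569)
  = 0.663·7.745967 / 0.748619
  = 5.135576 / 0.748619 = 6.860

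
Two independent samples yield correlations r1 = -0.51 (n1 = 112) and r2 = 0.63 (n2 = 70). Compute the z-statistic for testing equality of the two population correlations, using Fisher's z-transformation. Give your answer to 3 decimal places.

z1 = atanh(-0.51) = -0.562730,  z2 = atanh(0.63) = 0.741416
SE = √(1/(n1−3) + 1/(n2−3)) = √(1/109 + 1/67) = √(0.0091743 + 0.0149254) = √0.0240997 = 0.155241
z = (z1 − z2)/SE = (-0.562730 − 0.741416) / 0.155241 = -1.304146 / 0.155241 = -8.401

-8.401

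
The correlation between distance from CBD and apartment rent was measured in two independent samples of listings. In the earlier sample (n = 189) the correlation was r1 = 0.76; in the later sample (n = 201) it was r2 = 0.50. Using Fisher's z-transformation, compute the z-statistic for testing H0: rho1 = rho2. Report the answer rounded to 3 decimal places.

4.377

z1 = atanh(0.76) = 0.996215,  z2 = atanh(0.50) = 0.549306
SE = √(1/(n1−3) + 1/(n2−3)) = √(1/186 + 1/198) = √(0.0053763 + 0.0050505) = √0.0104268 = 0.102112
z = (z1 − z2)/SE = (0.996215 − 0.549306) / 0.102112 = 0.446909 / 0.102112 = 4.377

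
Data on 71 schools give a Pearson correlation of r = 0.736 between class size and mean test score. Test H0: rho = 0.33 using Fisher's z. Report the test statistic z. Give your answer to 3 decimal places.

Fisher z: atanh(0.736) = 0.941695, atanh(0.33) = 0.342828
z = (z_r − z_0)·√(n−3) = (0.941695 − 0.342828)·√68 = 0.598867 · 8.246211 = 4.938

4.938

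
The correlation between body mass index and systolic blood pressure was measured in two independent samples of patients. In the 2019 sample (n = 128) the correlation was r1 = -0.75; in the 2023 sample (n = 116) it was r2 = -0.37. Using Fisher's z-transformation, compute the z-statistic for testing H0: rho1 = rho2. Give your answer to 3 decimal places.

-4.503

z1 = atanh(-0.75) = -0.972955,  z2 = atanh(-0.37) = -0.388423
SE = √(1/(n1−3) + 1/(n2−3)) = √(1/125 + 1/113) = √(0.0080000 + 0.0088496) = √0.0168496 = 0.129806
z = (z1 − z2)/SE = (-0.972955 − (-0.388423)) / 0.129806 = -0.584532 / 0.129806 = -4.503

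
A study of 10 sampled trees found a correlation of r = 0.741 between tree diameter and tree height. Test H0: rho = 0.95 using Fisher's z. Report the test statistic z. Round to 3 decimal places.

z_r = atanh(0.741) = 0.952693,  z_0 = atanh(0.95) = 1.831781
SE = 1/√(n−3) = 1/√7 = 0.377964
z = (z_r − z_0)/SE = (0.952693 − 1.831781) / 0.377964 = -0.879088 / 0.377964 = -2.326

-2.326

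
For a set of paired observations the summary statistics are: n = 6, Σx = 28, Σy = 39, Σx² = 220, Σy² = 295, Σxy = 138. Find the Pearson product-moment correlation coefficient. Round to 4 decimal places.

-0.7226

Numerator: nΣxy − (Σx)(Σy) = 6·138 − (28)(39) = -264
Denominator: √[(nΣx²−(Σx)²)(nΣy²−(Σy)²)]
  nΣx²−(Σx)² = 6·220 − 784 = 536;  nΣy²−(Σy)² = 6·295 − 1521 = 249
  √(536·249) = √133464 = 365.3273
r = -264 / 365.3273 = -0.7226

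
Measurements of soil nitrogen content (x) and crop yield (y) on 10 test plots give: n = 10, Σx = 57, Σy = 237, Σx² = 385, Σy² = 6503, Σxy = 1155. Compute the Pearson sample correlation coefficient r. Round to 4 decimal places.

-0.8489

Numerator: nΣxy − (Σx)(Σy) = 10·1155 − (57)(237) = -1959
Denominator: √[(nΣx²−(Σx)²)(nΣy²−(Σy)²)]
  nΣx²−(Σx)² = 10·385 − 3249 = 601;  nΣy²−(Σy)² = 10·6503 − 56169 = 8861
  √(601·8861) = √5325461 = 2307.6960
r = -1959 / 2307.6960 = -0.8489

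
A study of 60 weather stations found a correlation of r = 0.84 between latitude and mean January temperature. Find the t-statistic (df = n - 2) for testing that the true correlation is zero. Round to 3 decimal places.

11.790

1 − r² = 1 − 0.7056 = 0.2944;  √(1−r²) = 0.542586
√(n−2) = √58 = 7.615773
t = r·√(n−2)/√(1−r²) = 0.84 · 7.615773 / 0.542586 = 11.790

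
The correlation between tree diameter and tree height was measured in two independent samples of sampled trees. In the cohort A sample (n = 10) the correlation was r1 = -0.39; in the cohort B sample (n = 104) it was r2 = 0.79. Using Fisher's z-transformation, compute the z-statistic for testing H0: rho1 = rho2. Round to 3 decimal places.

z1 = atanh(-0.39) = -0.411800,  z2 = atanh(0.79) = 1.071432
SE = √(1/(n1−3) + 1/(n2−3)) = √(1/7 + 1/101) = √(0.1428571 + 0.0099010) = √0.1527581 = 0.390843
z = (z1 − z2)/SE = (-0.411800 − 1.071432) / 0.390843 = -1.483232 / 0.390843 = -3.795

-3.795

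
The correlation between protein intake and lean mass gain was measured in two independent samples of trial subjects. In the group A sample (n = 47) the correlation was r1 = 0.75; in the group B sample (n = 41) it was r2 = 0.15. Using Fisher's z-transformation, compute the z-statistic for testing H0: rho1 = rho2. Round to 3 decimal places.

3.711

z1 = atanh(0.75) = 0.972955,  z2 = atanh(0.15) = 0.151140
SE = √(1/(n1−3) + 1/(n2−3)) = √(1/44 + 1/38) = √(0.0227273 + 0.0263158) = √0.0490431 = 0.221457
z = (z1 − z2)/SE = (0.972955 − 0.151140) / 0.221457 = 0.821815 / 0.221457 = 3.711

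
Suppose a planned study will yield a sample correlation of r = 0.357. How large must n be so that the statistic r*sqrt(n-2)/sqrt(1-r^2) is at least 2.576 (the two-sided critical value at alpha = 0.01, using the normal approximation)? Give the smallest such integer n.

48

r√(n−2)/√(1−r²) ≥ 2.576  ⇔  n−2 ≥ (2.576)²·(1−r²)/r²
(1−r²)/r² = (1−0.127449)/0.127449 = 6.8463
n ≥ 2 + 6.635776·6.8463 = 2 + 45.4305 = 47.4305
⌈47.4305⌉ = 48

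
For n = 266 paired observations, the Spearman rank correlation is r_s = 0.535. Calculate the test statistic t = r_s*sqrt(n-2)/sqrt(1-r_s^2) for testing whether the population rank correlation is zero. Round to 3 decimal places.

10.289

t = r_s·√(n−2) / √(1−r_s²) with r_s = 0.535, n = 266
  = 0.535·√264 / √(1 − 0.286225)
  = 0.535·16.248077 / 0.844852
  = 8.692721 / 0.844852 = 10.289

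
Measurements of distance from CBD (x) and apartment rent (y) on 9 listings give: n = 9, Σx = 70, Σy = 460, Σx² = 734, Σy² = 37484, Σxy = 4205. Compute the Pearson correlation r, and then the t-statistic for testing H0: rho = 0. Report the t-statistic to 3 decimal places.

Numerator: nΣxy − (Σx)(Σy) = 9·4205 − (70)(460) = 5645
Denominator: √[(nΣx²−(Σx)²)(nΣy²−(Σy)²)]
  nΣx²−(Σx)² = 9·734 − 4900 = 1706;  nΣy²−(Σy)² = 9·37484 − 211600 = 125756
  √(1706·125756) = √214539736 = 14647.1750
r = 5645 / 14647.1750 = 0.3854
t = r·√(n−2)/√(1−r²) = 0.3854·√7 / √(1−0.148533) = 1.019673 / 0.922750 = 1.105

1.105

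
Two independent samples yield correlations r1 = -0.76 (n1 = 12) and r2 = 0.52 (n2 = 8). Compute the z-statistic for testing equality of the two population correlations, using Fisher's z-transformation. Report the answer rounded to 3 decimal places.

Fisher z-transforms: z1 = atanh(-0.76) = -0.996215, z2 = atanh(0.52) = 0.576340; difference d = -1.572555
Var(d) = 1/9 + 1/5 = 0.1111111 + 0.2000000 = 0.3111111
z = d/√Var(d) = -1.572555 / √0.3111111 = -1.572555 / 0.557773 = -2.819

-2.819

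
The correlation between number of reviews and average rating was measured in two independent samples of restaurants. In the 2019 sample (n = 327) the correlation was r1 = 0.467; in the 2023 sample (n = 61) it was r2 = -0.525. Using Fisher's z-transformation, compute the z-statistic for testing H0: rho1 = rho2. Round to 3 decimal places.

Fisher z-transforms: z1 = atanh(0.467) = 0.506227, z2 = atanh(-0.525) = -0.583217; difference d = 1.089444
Var(d) = 1/324 + 1/58 = 0.0030864 + 0.0172414 = 0.0203278
z = d/√Var(d) = 1.089444 / √0.0203278 = 1.089444 / 0.142576 = 7.641

7.641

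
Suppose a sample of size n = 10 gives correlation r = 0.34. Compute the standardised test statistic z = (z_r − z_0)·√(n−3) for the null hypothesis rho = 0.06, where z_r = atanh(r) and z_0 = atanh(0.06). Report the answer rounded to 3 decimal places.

Fisher z: atanh(0.34) = 0.354093, atanh(0.06) = 0.060072
z = (z_r − z_0)·√(n−3) = (0.354093 − 0.060072)·√7 = 0.294021 · 2.645751 = 0.778

0.778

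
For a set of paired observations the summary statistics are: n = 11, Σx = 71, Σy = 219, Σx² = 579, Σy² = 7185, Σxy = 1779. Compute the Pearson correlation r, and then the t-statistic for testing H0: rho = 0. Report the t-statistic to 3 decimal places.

Numerator: nΣxy − (Σx)(Σy) = 11·1779 − (71)(219) = 4020
Denominator: √[(nΣx²−(Σx)²)(nΣy²−(Σy)²)]
  nΣx²−(Σx)² = 11·579 − 5041 = 1328;  nΣy²−(Σy)² = 11·7185 − 47961 = 31074
  √(1328·31074) = √41266272 = 6423.8829
r = 4020 / 6423.8829 = 0.6258
t = r·√(n−2)/√(1−r²) = 0.6258·√9 / √(1−0.391626) = 1.877400 / 0.779983 = 2.407

2.407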